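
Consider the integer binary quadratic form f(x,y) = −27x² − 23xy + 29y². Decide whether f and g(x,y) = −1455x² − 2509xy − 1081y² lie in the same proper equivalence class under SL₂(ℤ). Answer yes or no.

D₁ = 3661, D₂ = 3661
river cycle of f (length 36): (29, 23, -27), (-27, 31, 25), (25, 19, -33), (-33, 47, 11), (11, 41, -45), (-45, 49, 7), (7, 49, -45), (-45, 41, 11), (11, 47, -33), (-33, 19, 25), … (26 more)
river cycle of g (length 36): (-27, 31, 25), (25, 19, -33), (-33, 47, 11), (11, 41, -45), (-45, 49, 7), (7, 49, -45), (-45, 41, 11), (11, 47, -33), (-33, 19, 25), (25, 31, -27), … (26 more)
cycles coincide ⇒ equivalent

yes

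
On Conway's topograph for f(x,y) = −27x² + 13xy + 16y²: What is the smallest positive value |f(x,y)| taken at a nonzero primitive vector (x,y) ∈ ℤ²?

river: ρ → (16,19,-24)
river: ρ → (-24,29,11)
river: ρ → (11,37,-12)
river: ρ → (-12,35,14)
river: ρ → (14,21,-26)
river: ρ → (-26,31,9)
river: ρ → (9,41,-6)
river: ρ → (-6,43,2)
river: ρ → (2,41,-27)
river: ρ → (-27,13,16)
closes: descent 0, river 10
min |a| on river = 2

2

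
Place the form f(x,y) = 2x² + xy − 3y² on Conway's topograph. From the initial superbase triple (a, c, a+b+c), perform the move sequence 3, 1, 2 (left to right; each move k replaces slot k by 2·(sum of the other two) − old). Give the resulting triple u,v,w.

start (2,-3,0) = (f(1,0),f(0,1),f(1,1))
replace slot 3: 2·(2+(-3)) − 0 = -2 → (2,-3,-2)
replace slot 1: 2·((-3)+(-2)) − 2 = -12 → (-12,-3,-2)
replace slot 2: 2·((-12)+(-2)) − (-3) = -25 → (-12,-25,-2)

-12,-25,-2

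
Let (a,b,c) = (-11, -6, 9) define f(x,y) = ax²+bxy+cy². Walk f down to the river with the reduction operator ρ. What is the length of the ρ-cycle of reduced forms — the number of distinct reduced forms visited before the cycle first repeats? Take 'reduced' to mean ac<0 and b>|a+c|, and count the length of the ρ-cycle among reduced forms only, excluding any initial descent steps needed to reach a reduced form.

D = 432, ⌊√D⌋ = 20
descent: ρ → (9,6,-11)  [lands on river]
river: ρ → (-11,16,4)
river: ρ → (4,16,-11)
river: ρ → (-11,6,9)
river: ρ → (9,12,-8)
river: ρ → (-8,20,1)
river: ρ → (1,20,-8)
river: ρ → (-8,12,9)
ρ-cycle length = 8 (tail of 1 descent step not counted)

8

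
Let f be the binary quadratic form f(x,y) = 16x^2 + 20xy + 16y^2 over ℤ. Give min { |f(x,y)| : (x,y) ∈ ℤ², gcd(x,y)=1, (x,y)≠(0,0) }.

translate: b→-12 (≡20 mod 32), so (16,20,16)→(16,-12,12)
flip: (16,-12,12)→(12,12,16)
reduced (well bottom): (12,12,16) with a≤c, −a<b≤a
well minimum = a = 12

12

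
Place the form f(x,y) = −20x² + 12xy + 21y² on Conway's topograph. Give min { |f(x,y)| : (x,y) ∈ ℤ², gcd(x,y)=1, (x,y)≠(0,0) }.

river: ρ → (21,30,-11)
river: ρ → (-11,36,12)
river: ρ → (12,36,-11)
river: ρ → (-11,30,21)
river: ρ → (21,12,-20)
river: ρ → (-20,28,13)
river: ρ → (13,24,-24)
river: ρ → (-24,24,13)
river: ρ → (13,28,-20)
river: ρ → (-20,12,21)
closes: descent 0, river 10
min |a| on river = 11

11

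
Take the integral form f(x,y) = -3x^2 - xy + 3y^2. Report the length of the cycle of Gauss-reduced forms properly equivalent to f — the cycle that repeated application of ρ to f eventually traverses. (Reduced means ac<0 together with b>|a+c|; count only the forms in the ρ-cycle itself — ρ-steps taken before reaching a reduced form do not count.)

D = 37, ⌊√D⌋ = 6
descent: ρ → (3,1,-3)  [lands on river]
river: ρ → (-3,5,1)
river: ρ → (1,5,-3)
river: ρ → (-3,1,3)
river: ρ → (3,5,-1)
river: ρ → (-1,5,3)
ρ-cycle length = 6 (tail of 1 descent step not counted)

6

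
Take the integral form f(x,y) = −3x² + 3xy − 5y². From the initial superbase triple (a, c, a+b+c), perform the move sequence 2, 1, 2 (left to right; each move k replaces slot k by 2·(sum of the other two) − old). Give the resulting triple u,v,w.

start (-3,-5,-5) = (f(1,0),f(0,1),f(1,1))
replace slot 2: 2·((-3)+(-5)) − (-5) = -11 → (-3,-11,-5)
replace slot 1: 2·((-11)+(-5)) − (-3) = -29 → (-29,-11,-5)
replace slot 2: 2·((-29)+(-5)) − (-11) = -57 → (-29,-57,-5)

-29,-57,-5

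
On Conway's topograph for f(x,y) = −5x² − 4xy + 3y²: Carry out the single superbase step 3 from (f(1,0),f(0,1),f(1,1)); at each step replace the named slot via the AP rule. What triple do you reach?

start (-5,3,-6) = (f(1,0),f(0,1),f(1,1))
replace slot 3: 2·((-5)+3) − (-6) = 2 → (-5,3,2)

-5,3,2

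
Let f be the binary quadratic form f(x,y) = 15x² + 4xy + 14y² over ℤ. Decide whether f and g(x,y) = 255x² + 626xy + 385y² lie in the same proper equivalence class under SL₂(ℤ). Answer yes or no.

D₁ = -824, D₂ = -824
f: flip: (15,4,14)→(14,-4,15)
f: reduced (well bottom): (14,-4,15) with a≤c, −a<b≤a
g: translate: b→116 (≡626 mod 510), so (255,626,385)→(255,116,14)
g: flip: (255,116,14)→(14,-116,255)
g: translate: b→-4 (≡-116 mod 28), so (14,-116,255)→(14,-4,15)
g: reduced (well bottom): (14,-4,15) with a≤c, −a<b≤a
reduced forms (14, -4, 15) vs (14, -4, 15) ⇒ equivalent

yes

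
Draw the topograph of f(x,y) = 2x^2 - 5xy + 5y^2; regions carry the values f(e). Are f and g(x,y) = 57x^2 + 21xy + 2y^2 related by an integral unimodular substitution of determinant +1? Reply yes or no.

D₁ = -15, D₂ = -15
f: translate: b→-1 (≡-5 mod 4), so (2,-5,5)→(2,-1,2)
f: flip: (2,-1,2)→(2,1,2)
f: reduced (well bottom): (2,1,2) with a≤c, −a<b≤a
g: flip: (57,21,2)→(2,-21,57)
g: translate: b→-1 (≡-21 mod 4), so (2,-21,57)→(2,-1,2)
g: flip: (2,-1,2)→(2,1,2)
g: reduced (well bottom): (2,1,2) with a≤c, −a<b≤a
reduced forms (2, 1, 2) vs (2, 1, 2) ⇒ equivalent

yes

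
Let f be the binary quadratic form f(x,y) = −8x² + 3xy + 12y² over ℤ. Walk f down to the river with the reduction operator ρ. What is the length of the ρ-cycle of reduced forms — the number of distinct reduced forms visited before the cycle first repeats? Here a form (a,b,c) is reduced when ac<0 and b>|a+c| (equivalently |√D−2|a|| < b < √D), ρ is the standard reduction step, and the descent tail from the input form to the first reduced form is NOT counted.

D = 393, ⌊√D⌋ = 19
descent: ρ → (12,-3,-8)
descent: ρ → (-8,19,1)  [lands on river]
river: ρ → (1,19,-8)
river: ρ → (-8,13,7)
river: ρ → (7,15,-6)
river: ρ → (-6,9,13)
river: ρ → (13,17,-2)
river: ρ → (-2,19,4)
river: ρ → (4,13,-14)
river: ρ → (-14,15,3)
river: ρ → (3,15,-14)
river: ρ → (-14,13,4)
river: ρ → (4,19,-2)
river: ρ → (-2,17,13)
river: ρ → (13,9,-6)
river: ρ → (-6,15,7)
river: ρ → (7,13,-8)
ρ-cycle length = 16 (tail of 2 descent steps not counted)

16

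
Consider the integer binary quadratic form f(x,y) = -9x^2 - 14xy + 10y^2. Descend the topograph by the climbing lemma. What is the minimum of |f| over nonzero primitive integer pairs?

descent: ρ → (10,14,-9)  [lands on river]
river: ρ → (-9,22,2)
river: ρ → (2,22,-9)
river: ρ → (-9,14,10)
river: ρ → (10,6,-13)
river: ρ → (-13,20,3)
river: ρ → (3,22,-6)
river: ρ → (-6,14,15)
river: ρ → (15,16,-5)
river: ρ → (-5,14,18)
river: ρ → (18,22,-1)
river: ρ → (-1,22,18)
river: ρ → (18,14,-5)
river: ρ → (-5,16,15)
river: ρ → (15,14,-6)
river: ρ → (-6,22,3)
river: ρ → (3,20,-13)
river: ρ → (-13,6,10)
closes: descent 1, river 18
min |a| on river = 1

1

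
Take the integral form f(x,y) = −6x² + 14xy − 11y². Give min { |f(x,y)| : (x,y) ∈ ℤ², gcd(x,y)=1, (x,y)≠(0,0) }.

translate: b→-2 (≡-14 mod 12), so (6,-14,11)→(6,-2,3)
flip: (6,-2,3)→(3,2,6)
reduced (well bottom): (3,2,6) with a≤c, −a<b≤a
well minimum |f| = |-3| = 3 (negative-definite)

3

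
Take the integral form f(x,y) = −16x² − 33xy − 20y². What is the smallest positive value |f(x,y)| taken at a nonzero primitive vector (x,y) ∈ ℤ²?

translate: b→1 (≡33 mod 32), so (16,33,20)→(16,1,3)
flip: (16,1,3)→(3,-1,16)
reduced (well bottom): (3,-1,16) with a≤c, −a<b≤a
well minimum |f| = |-3| = 3 (negative-definite)

3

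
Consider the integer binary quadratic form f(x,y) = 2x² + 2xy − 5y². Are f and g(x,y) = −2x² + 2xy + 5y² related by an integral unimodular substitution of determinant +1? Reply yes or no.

D₁ = 44, D₂ = 44
river cycle of f (length 2): (2, 6, -1), (-1, 6, 2)
river cycle of g (length 2): (-2, 6, 1), (1, 6, -2)
cycles differ ⇒ inequivalent

no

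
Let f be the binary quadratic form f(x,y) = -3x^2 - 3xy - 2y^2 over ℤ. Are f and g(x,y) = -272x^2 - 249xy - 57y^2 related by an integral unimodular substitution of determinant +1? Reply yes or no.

D₁ = -15, D₂ = -15
f is negative-definite; reduce −f:
−f: flip: (3,3,2)→(2,-3,3)
−f: translate: b→1 (≡-3 mod 4), so (2,-3,3)→(2,1,2)
−f: reduced (well bottom): (2,1,2) with a≤c, −a<b≤a
flip sign back: reduced form of f is (-2,-1,-2)
g is negative-definite; reduce −g:
−g: flip: (272,249,57)→(57,-249,272)
−g: translate: b→-21 (≡-249 mod 114), so (57,-249,272)→(57,-21,2)
−g: flip: (57,-21,2)→(2,21,57)
−g: translate: b→1 (≡21 mod 4), so (2,21,57)→(2,1,2)
−g: reduced (well bottom): (2,1,2) with a≤c, −a<b≤a
flip sign back: reduced form of g is (-2,-1,-2)
reduced forms (-2, -1, -2) vs (-2, -1, -2) ⇒ equivalent

yes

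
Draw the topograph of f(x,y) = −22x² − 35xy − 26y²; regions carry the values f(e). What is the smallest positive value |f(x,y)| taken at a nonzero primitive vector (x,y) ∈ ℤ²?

translate: b→-9 (≡35 mod 44), so (22,35,26)→(22,-9,13)
flip: (22,-9,13)→(13,9,22)
reduced (well bottom): (13,9,22) with a≤c, −a<b≤a
well minimum |f| = |-13| = 13 (negative-definite)

13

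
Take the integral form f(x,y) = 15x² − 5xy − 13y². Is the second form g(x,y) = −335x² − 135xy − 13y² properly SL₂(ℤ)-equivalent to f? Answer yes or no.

D₁ = 805, D₂ = 805
river cycle of f (length 8): (-13, 5, 15), (15, 25, -3), (-3, 23, 23), (23, 23, -3), (-3, 25, 15), (15, 5, -13), (-13, 21, 7), (7, 21, -13)
river cycle of g (length 8): (-13, 5, 15), (15, 25, -3), (-3, 23, 23), (23, 23, -3), (-3, 25, 15), (15, 5, -13), (-13, 21, 7), (7, 21, -13)
cycles coincide ⇒ equivalent

yes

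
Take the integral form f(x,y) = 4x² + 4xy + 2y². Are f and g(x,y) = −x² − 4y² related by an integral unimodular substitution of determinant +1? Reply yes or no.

D₁ = -16, D₂ = -16
f: flip: (4,4,2)→(2,-4,4)
f: translate: b→0 (≡-4 mod 4), so (2,-4,4)→(2,0,2)
f: reduced (well bottom): (2,0,2) with a≤c, −a<b≤a
g is negative-definite; reduce −g:
−g: reduced (well bottom): (1,0,4) with a≤c, −a<b≤a
flip sign back: reduced form of g is (-1,0,-4)
reduced forms (2, 0, 2) vs (-1, 0, -4) ⇒ inequivalent

no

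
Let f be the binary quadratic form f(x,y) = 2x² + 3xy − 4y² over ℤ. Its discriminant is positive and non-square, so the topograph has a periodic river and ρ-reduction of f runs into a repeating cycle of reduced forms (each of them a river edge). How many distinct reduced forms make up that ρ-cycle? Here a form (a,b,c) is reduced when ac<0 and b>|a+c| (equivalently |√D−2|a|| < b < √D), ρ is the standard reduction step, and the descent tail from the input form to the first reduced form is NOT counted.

D = 41, ⌊√D⌋ = 6
river: ρ → (-4,5,1)
river: ρ → (1,5,-4)
river: ρ → (-4,3,2)
river: ρ → (2,5,-2)
river: ρ → (-2,3,4)
river: ρ → (4,5,-1)
river: ρ → (-1,5,4)
river: ρ → (4,3,-2)
river: ρ → (-2,5,2)
river: ρ → (2,3,-4)
ρ-cycle length = 10 (tail of 0 descent steps not counted)

10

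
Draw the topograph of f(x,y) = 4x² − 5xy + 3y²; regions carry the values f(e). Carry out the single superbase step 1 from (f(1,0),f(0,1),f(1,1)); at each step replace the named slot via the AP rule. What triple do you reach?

start (4,3,2) = (f(1,0),f(0,1),f(1,1))
replace slot 1: 2·(3+2) − 4 = 6 → (6,3,2)

6,3,2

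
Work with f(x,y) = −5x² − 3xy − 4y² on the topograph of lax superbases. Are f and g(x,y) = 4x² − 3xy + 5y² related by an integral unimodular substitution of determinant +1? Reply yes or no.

D₁ = -71, D₂ = -71
f is negative-definite; reduce −f:
−f: flip: (5,3,4)→(4,-3,5)
−f: reduced (well bottom): (4,-3,5) with a≤c, −a<b≤a
flip sign back: reduced form of f is (-4,3,-5)
g: reduced (well bottom): (4,-3,5) with a≤c, −a<b≤a
reduced forms (-4, 3, -5) vs (4, -3, 5) ⇒ inequivalent

no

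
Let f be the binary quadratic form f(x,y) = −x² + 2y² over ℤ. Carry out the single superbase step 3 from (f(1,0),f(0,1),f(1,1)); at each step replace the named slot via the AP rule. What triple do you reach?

start (-1,2,1) = (f(1,0),f(0,1),f(1,1))
replace slot 3: 2·((-1)+2) − 1 = 1 → (-1,2,1)

-1,2,1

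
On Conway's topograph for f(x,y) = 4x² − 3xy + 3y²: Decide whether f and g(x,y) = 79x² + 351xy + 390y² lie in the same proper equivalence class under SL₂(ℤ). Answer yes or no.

D₁ = -39, D₂ = -39
f: flip: (4,-3,3)→(3,3,4)
f: reduced (well bottom): (3,3,4) with a≤c, −a<b≤a
g: translate: b→35 (≡351 mod 158), so (79,351,390)→(79,35,4)
g: flip: (79,35,4)→(4,-35,79)
g: translate: b→-3 (≡-35 mod 8), so (4,-35,79)→(4,-3,3)
g: flip: (4,-3,3)→(3,3,4)
g: reduced (well bottom): (3,3,4) with a≤c, −a<b≤a
reduced forms (3, 3, 4) vs (3, 3, 4) ⇒ equivalent

yes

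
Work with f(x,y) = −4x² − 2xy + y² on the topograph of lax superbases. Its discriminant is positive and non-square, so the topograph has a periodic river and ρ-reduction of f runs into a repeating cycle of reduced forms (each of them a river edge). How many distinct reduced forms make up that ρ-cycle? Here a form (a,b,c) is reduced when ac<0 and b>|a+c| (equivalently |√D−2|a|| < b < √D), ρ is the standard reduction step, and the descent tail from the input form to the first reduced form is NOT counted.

D = 20, ⌊√D⌋ = 4
descent: ρ → (1,4,-1)  [lands on river]
river: ρ → (-1,4,1)
ρ-cycle length = 2 (tail of 1 descent step not counted)

2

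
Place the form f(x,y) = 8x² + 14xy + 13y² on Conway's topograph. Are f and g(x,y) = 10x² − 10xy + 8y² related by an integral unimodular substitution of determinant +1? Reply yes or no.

D₁ = -220, D₂ = -220
f: translate: b→-2 (≡14 mod 16), so (8,14,13)→(8,-2,7)
f: flip: (8,-2,7)→(7,2,8)
f: reduced (well bottom): (7,2,8) with a≤c, −a<b≤a
g: translate: b→10 (≡-10 mod 20), so (10,-10,8)→(10,10,8)
g: flip: (10,10,8)→(8,-10,10)
g: translate: b→6 (≡-10 mod 16), so (8,-10,10)→(8,6,8)
g: reduced (well bottom): (8,6,8) with a≤c, −a<b≤a
reduced forms (7, 2, 8) vs (8, 6, 8) ⇒ inequivalent

no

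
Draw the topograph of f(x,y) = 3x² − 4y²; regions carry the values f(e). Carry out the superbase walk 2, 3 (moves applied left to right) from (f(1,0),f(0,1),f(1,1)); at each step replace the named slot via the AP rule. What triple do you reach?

start (3,-4,-1) = (f(1,0),f(0,1),f(1,1))
replace slot 2: 2·(3+(-1)) − (-4) = 8 → (3,8,-1)
replace slot 3: 2·(3+8) − (-1) = 23 → (3,8,23)

3,8,23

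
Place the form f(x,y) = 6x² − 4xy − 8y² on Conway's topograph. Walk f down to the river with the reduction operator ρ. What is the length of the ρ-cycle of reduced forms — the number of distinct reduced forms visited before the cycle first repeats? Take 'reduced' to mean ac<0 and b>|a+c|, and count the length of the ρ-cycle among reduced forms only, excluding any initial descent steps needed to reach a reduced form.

D = 208, ⌊√D⌋ = 14
descent: ρ → (-8,4,6)  [lands on river]
river: ρ → (6,8,-6)
river: ρ → (-6,4,8)
river: ρ → (8,12,-2)
river: ρ → (-2,12,8)
river: ρ → (8,4,-6)
river: ρ → (-6,8,6)
river: ρ → (6,4,-8)
river: ρ → (-8,12,2)
river: ρ → (2,12,-8)
ρ-cycle length = 10 (tail of 1 descent step not counted)

10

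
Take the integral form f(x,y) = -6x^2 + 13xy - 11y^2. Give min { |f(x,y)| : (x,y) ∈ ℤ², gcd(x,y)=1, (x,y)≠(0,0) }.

translate: b→-1 (≡-13 mod 12), so (6,-13,11)→(6,-1,4)
flip: (6,-1,4)→(4,1,6)
reduced (well bottom): (4,1,6) with a≤c, −a<b≤a
well minimum |f| = |-4| = 4 (negative-definite)

4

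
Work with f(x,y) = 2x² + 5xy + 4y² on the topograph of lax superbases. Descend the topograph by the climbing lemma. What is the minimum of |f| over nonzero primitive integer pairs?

translate: b→1 (≡5 mod 4), so (2,5,4)→(2,1,1)
flip: (2,1,1)→(1,-1,2)
translate: b→1 (≡-1 mod 2), so (1,-1,2)→(1,1,2)
reduced (well bottom): (1,1,2) with a≤c, −a<b≤a
well minimum = a = 1

1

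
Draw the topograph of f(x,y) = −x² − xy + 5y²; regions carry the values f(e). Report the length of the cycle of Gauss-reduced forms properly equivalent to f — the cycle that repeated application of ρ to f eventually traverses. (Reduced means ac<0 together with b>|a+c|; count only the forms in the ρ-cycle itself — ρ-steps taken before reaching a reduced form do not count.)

D = 21, ⌊√D⌋ = 4
descent: ρ → (5,1,-1)
descent: ρ → (-1,3,3)  [lands on river]
river: ρ → (3,3,-1)
ρ-cycle length = 2 (tail of 2 descent steps not counted)

2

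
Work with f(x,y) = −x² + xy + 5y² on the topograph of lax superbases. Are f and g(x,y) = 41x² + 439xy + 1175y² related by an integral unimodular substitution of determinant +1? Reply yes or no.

D₁ = 21, D₂ = 21
river cycle of f (length 2): (-1, 3, 3), (3, 3, -1)
river cycle of g (length 2): (-1, 3, 3), (3, 3, -1)
cycles coincide ⇒ equivalent

yes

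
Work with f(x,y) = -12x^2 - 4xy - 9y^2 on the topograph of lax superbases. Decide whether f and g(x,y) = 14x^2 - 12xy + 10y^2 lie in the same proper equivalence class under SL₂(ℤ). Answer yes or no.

D₁ = -416, D₂ = -416
f is negative-definite; reduce −f:
−f: flip: (12,4,9)→(9,-4,12)
−f: reduced (well bottom): (9,-4,12) with a≤c, −a<b≤a
flip sign back: reduced form of f is (-9,4,-12)
g: flip: (14,-12,10)→(10,12,14)
g: translate: b→-8 (≡12 mod 20), so (10,12,14)→(10,-8,12)
g: reduced (well bottom): (10,-8,12) with a≤c, −a<b≤a
reduced forms (-9, 4, -12) vs (10, -8, 12) ⇒ inequivalent

no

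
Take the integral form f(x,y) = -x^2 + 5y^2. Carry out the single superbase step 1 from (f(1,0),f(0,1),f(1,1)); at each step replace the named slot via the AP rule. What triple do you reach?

start (-1,5,4) = (f(1,0),f(0,1),f(1,1))
replace slot 1: 2·(5+4) − (-1) = 19 → (19,5,4)

19,5,4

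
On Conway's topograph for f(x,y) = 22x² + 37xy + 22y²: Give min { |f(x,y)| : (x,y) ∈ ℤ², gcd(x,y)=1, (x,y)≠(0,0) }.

translate: b→-7 (≡37 mod 44), so (22,37,22)→(22,-7,7)
flip: (22,-7,7)→(7,7,22)
reduced (well bottom): (7,7,22) with a≤c, −a<b≤a
well minimum = a = 7

7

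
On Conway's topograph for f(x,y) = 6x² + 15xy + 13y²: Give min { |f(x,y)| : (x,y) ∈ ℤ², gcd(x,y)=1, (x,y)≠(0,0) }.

translate: b→3 (≡15 mod 12), so (6,15,13)→(6,3,4)
flip: (6,3,4)→(4,-3,6)
reduced (well bottom): (4,-3,6) with a≤c, −a<b≤a
well minimum = a = 4

4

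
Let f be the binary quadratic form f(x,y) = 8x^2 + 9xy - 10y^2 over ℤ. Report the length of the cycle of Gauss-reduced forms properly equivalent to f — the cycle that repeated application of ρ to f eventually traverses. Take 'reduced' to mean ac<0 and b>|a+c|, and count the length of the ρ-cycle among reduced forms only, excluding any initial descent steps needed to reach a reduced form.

D = 401, ⌊√D⌋ = 20
river: ρ → (-10,11,7)
river: ρ → (7,17,-4)
river: ρ → (-4,15,11)
river: ρ → (11,7,-8)
river: ρ → (-8,9,10)
river: ρ → (10,11,-7)
river: ρ → (-7,17,4)
river: ρ → (4,15,-11)
river: ρ → (-11,7,8)
river: ρ → (8,9,-10)
ρ-cycle length = 10 (tail of 0 descent steps not counted)

10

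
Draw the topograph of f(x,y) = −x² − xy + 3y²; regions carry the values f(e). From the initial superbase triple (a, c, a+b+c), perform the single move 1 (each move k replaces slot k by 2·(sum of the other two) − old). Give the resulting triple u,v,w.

start (-1,3,1) = (f(1,0),f(0,1),f(1,1))
replace slot 1: 2·(3+1) − (-1) = 9 → (9,3,1)

9,3,1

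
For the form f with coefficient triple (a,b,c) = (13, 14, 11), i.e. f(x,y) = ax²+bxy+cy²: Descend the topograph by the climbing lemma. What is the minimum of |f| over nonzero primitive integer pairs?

translate: b→-12 (≡14 mod 26), so (13,14,11)→(13,-12,10)
flip: (13,-12,10)→(10,12,13)
translate: b→-8 (≡12 mod 20), so (10,12,13)→(10,-8,11)
reduced (well bottom): (10,-8,11) with a≤c, −a<b≤a
well minimum = a = 10

10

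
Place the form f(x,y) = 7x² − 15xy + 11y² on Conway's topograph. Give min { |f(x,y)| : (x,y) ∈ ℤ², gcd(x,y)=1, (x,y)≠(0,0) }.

translate: b→-1 (≡-15 mod 14), so (7,-15,11)→(7,-1,3)
flip: (7,-1,3)→(3,1,7)
reduced (well bottom): (3,1,7) with a≤c, −a<b≤a
well minimum = a = 3

3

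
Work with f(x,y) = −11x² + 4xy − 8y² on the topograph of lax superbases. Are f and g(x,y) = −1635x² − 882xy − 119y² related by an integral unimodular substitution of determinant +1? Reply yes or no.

D₁ = -336, D₂ = -336
f is negative-definite; reduce −f:
−f: flip: (11,-4,8)→(8,4,11)
−f: reduced (well bottom): (8,4,11) with a≤c, −a<b≤a
flip sign back: reduced form of f is (-8,-4,-11)
g is negative-definite; reduce −g:
−g: flip: (1635,882,119)→(119,-882,1635)
−g: translate: b→70 (≡-882 mod 238), so (119,-882,1635)→(119,70,11)
−g: flip: (119,70,11)→(11,-70,119)
−g: translate: b→-4 (≡-70 mod 22), so (11,-70,119)→(11,-4,8)
−g: flip: (11,-4,8)→(8,4,11)
−g: reduced (well bottom): (8,4,11) with a≤c, −a<b≤a
flip sign back: reduced form of g is (-8,-4,-11)
reduced forms (-8, -4, -11) vs (-8, -4, -11) ⇒ equivalent

yes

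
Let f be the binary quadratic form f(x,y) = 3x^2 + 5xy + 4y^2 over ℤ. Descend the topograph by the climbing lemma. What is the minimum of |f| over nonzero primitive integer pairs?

translate: b→-1 (≡5 mod 6), so (3,5,4)→(3,-1,2)
flip: (3,-1,2)→(2,1,3)
reduced (well bottom): (2,1,3) with a≤c, −a<b≤a
well minimum = a = 2

2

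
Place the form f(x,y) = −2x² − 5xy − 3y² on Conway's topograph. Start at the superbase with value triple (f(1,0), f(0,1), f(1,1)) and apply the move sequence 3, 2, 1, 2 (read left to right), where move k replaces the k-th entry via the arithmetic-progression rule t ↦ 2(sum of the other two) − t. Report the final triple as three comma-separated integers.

start (-2,-3,-10) = (f(1,0),f(0,1),f(1,1))
replace slot 3: 2·((-2)+(-3)) − (-10) = 0 → (-2,-3,0)
replace slot 2: 2·((-2)+0) − (-3) = -1 → (-2,-1,0)
replace slot 1: 2·((-1)+0) − (-2) = 0 → (0,-1,0)
replace slot 2: 2·(0+0) − (-1) = 1 → (0,1,0)

0,1,0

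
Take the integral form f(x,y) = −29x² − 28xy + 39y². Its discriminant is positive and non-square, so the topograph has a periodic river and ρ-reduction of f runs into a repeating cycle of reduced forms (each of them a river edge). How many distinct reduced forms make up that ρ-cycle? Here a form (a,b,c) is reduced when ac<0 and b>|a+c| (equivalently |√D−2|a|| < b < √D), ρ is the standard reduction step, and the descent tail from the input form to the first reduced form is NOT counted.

D = 5308, ⌊√D⌋ = 72
descent: ρ → (39,28,-29)  [lands on river]
river: ρ → (-29,30,38)
river: ρ → (38,46,-21)
river: ρ → (-21,38,46)
river: ρ → (46,54,-13)
river: ρ → (-13,50,54)
river: ρ → (54,58,-9)
river: ρ → (-9,68,19)
river: ρ → (19,46,-42)
river: ρ → (-42,38,23)
river: ρ → (23,54,-26)
river: ρ → (-26,50,27)
river: ρ → (27,58,-18)
river: ρ → (-18,50,39)
ρ-cycle length = 14 (tail of 1 descent step not counted)

14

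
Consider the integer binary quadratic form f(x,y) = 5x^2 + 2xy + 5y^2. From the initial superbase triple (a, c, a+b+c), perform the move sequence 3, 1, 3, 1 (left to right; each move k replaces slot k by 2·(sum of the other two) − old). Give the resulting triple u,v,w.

start (5,5,12) = (f(1,0),f(0,1),f(1,1))
replace slot 3: 2·(5+5) − 12 = 8 → (5,5,8)
replace slot 1: 2·(5+8) − 5 = 21 → (21,5,8)
replace slot 3: 2·(21+5) − 8 = 44 → (21,5,44)
replace slot 1: 2·(5+44) − 21 = 77 → (77,5,44)

77,5,44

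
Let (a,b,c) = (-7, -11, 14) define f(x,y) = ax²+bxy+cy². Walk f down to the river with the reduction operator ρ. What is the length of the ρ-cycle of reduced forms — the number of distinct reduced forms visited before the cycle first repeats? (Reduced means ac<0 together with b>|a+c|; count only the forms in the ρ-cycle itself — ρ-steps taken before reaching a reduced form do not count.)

D = 513, ⌊√D⌋ = 22
descent: ρ → (14,11,-7)  [lands on river]
river: ρ → (-7,17,8)
river: ρ → (8,15,-9)
river: ρ → (-9,21,2)
river: ρ → (2,19,-19)
river: ρ → (-19,19,2)
river: ρ → (2,21,-9)
river: ρ → (-9,15,8)
river: ρ → (8,17,-7)
river: ρ → (-7,11,14)
river: ρ → (14,17,-4)
river: ρ → (-4,15,18)
river: ρ → (18,21,-1)
river: ρ → (-1,21,18)
river: ρ → (18,15,-4)
river: ρ → (-4,17,14)
ρ-cycle length = 16 (tail of 1 descent step not counted)

16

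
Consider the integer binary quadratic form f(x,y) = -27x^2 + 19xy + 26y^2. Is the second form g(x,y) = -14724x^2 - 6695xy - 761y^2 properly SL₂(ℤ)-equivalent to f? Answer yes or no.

D₁ = 3169, D₂ = 3169
river cycle of f (length 166): (26, 33, -20), (-20, 47, 12), (12, 49, -16), (-16, 47, 15), (15, 43, -22), (-22, 45, 13), (13, 33, -40), (-40, 47, 6), (6, 49, -32), (-32, 15, 23), … (156 more)
river cycle of g (length 166): (-20, 47, 12), (12, 49, -16), (-16, 47, 15), (15, 43, -22), (-22, 45, 13), (13, 33, -40), (-40, 47, 6), (6, 49, -32), (-32, 15, 23), (23, 31, -24), … (156 more)
cycles coincide ⇒ equivalent

yes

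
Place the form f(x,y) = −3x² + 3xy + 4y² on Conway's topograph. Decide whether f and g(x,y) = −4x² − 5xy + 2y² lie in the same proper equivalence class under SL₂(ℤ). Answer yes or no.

D₁ = 57, D₂ = 57
river cycle of f (length 6): (4, 5, -2), (-2, 7, 1), (1, 7, -2), (-2, 5, 4), (4, 3, -3), (-3, 3, 4)
river cycle of g (length 6): (2, 5, -4), (-4, 3, 3), (3, 3, -4), (-4, 5, 2), (2, 7, -1), (-1, 7, 2)
cycles differ ⇒ inequivalent

no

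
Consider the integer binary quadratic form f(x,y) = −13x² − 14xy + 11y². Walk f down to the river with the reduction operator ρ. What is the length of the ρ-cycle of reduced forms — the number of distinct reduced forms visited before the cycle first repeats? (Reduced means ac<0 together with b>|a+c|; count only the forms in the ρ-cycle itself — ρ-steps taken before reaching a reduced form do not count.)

D = 768, ⌊√D⌋ = 27
descent: ρ → (11,14,-13)  [lands on river]
river: ρ → (-13,12,12)
river: ρ → (12,12,-13)
river: ρ → (-13,14,11)
river: ρ → (11,8,-16)
river: ρ → (-16,24,3)
river: ρ → (3,24,-16)
river: ρ → (-16,8,11)
ρ-cycle length = 8 (tail of 1 descent step not counted)

8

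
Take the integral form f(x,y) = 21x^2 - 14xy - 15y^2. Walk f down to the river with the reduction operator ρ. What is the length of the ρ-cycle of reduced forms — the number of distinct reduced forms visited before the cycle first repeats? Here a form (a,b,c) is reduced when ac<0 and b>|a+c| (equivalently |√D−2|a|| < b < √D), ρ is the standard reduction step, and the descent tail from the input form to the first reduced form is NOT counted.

D = 1456, ⌊√D⌋ = 38
descent: ρ → (-15,14,21)  [lands on river]
river: ρ → (21,28,-8)
river: ρ → (-8,36,5)
river: ρ → (5,34,-15)
river: ρ → (-15,26,13)
river: ρ → (13,26,-15)
river: ρ → (-15,34,5)
river: ρ → (5,36,-8)
river: ρ → (-8,28,21)
river: ρ → (21,14,-15)
river: ρ → (-15,16,20)
river: ρ → (20,24,-11)
river: ρ → (-11,20,24)
river: ρ → (24,28,-7)
river: ρ → (-7,28,24)
river: ρ → (24,20,-11)
river: ρ → (-11,24,20)
river: ρ → (20,16,-15)
ρ-cycle length = 18 (tail of 1 descent step not counted)

18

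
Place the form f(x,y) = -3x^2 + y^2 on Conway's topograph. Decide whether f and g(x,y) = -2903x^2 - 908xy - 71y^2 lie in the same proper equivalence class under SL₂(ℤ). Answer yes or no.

D₁ = 12, D₂ = 12
river cycle of f (length 2): (1, 2, -2), (-2, 2, 1)
river cycle of g (length 2): (-2, 2, 1), (1, 2, -2)
cycles coincide ⇒ equivalent

yes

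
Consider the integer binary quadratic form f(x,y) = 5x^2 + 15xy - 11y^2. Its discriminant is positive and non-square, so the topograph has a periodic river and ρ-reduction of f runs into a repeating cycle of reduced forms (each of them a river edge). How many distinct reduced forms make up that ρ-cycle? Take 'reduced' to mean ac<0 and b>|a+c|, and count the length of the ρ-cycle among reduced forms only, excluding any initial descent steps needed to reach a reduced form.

D = 445, ⌊√D⌋ = 21
river: ρ → (-11,7,9)
river: ρ → (9,11,-9)
river: ρ → (-9,7,11)
river: ρ → (11,15,-5)
river: ρ → (-5,15,11)
river: ρ → (11,7,-9)
river: ρ → (-9,11,9)
river: ρ → (9,7,-11)
river: ρ → (-11,15,5)
river: ρ → (5,15,-11)
ρ-cycle length = 10 (tail of 0 descent steps not counted)

10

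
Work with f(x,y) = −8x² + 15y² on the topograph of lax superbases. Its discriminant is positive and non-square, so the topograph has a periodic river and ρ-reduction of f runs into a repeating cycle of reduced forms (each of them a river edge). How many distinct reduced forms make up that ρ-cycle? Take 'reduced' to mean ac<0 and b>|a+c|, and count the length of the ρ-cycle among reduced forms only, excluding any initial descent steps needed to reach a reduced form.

D = 480, ⌊√D⌋ = 21
descent: ρ → (15,0,-8)
descent: ρ → (-8,16,7)  [lands on river]
river: ρ → (7,12,-12)
river: ρ → (-12,12,7)
river: ρ → (7,16,-8)
ρ-cycle length = 4 (tail of 2 descent steps not counted)

4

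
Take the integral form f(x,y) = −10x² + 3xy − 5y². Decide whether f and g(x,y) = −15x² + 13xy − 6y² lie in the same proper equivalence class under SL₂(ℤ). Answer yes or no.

D₁ = -191, D₂ = -191
f is negative-definite; reduce −f:
−f: flip: (10,-3,5)→(5,3,10)
−f: reduced (well bottom): (5,3,10) with a≤c, −a<b≤a
flip sign back: reduced form of f is (-5,-3,-10)
g is negative-definite; reduce −g:
−g: flip: (15,-13,6)→(6,13,15)
−g: translate: b→1 (≡13 mod 12), so (6,13,15)→(6,1,8)
−g: reduced (well bottom): (6,1,8) with a≤c, −a<b≤a
flip sign back: reduced form of g is (-6,-1,-8)
reduced forms (-5, -3, -10) vs (-6, -1, -8) ⇒ inequivalent

no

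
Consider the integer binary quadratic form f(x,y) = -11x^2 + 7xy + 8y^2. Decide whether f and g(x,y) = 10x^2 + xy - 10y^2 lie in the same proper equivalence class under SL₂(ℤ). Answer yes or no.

D₁ = 401, D₂ = 401
river cycle of f (length 10): (8, 9, -10), (-10, 11, 7), (7, 17, -4), (-4, 15, 11), (11, 7, -8), (-8, 9, 10), (10, 11, -7), (-7, 17, 4), (4, 15, -11), (-11, 7, 8)
river cycle of g (length 6): (-10, 19, 1), (1, 19, -10), (-10, 1, 10), (10, 19, -1), (-1, 19, 10), (10, 1, -10)
cycles differ ⇒ inequivalent

no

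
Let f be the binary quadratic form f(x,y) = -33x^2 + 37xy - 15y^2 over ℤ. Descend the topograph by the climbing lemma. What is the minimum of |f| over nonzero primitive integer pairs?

translate: b→29 (≡-37 mod 66), so (33,-37,15)→(33,29,11)
flip: (33,29,11)→(11,-29,33)
translate: b→-7 (≡-29 mod 22), so (11,-29,33)→(11,-7,15)
reduced (well bottom): (11,-7,15) with a≤c, −a<b≤a
well minimum |f| = |-11| = 11 (negative-definite)

11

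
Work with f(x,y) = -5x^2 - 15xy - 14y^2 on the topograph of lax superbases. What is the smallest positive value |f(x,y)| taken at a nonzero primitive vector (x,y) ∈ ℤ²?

translate: b→5 (≡15 mod 10), so (5,15,14)→(5,5,4)
flip: (5,5,4)→(4,-5,5)
translate: b→3 (≡-5 mod 8), so (4,-5,5)→(4,3,4)
reduced (well bottom): (4,3,4) with a≤c, −a<b≤a
well minimum |f| = |-4| = 4 (negative-definite)

4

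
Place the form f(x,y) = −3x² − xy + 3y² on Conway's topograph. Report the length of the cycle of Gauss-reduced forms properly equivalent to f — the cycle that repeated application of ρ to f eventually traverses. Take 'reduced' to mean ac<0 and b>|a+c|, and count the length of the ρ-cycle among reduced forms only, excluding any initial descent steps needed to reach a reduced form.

D = 37, ⌊√D⌋ = 6
descent: ρ → (3,1,-3)  [lands on river]
river: ρ → (-3,5,1)
river: ρ → (1,5,-3)
river: ρ → (-3,1,3)
river: ρ → (3,5,-1)
river: ρ → (-1,5,3)
ρ-cycle length = 6 (tail of 1 descent step not counted)

6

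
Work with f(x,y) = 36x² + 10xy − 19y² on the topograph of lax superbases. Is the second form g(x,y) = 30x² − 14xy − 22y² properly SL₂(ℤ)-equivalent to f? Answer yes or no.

D₁ = 2836, D₂ = 2836
river cycle of f (length 30): (-19, 28, 27), (27, 26, -20), (-20, 14, 33), (33, 52, -1), (-1, 52, 33), (33, 14, -20), (-20, 26, 27), (27, 28, -19), (-19, 48, 7), (7, 50, -12), … (20 more)
river cycle of g (length 34): (-22, 14, 30), (30, 46, -6), (-6, 50, 14), (14, 34, -30), (-30, 26, 18), (18, 46, -10), (-10, 34, 42), (42, 50, -2), (-2, 50, 42), (42, 34, -10), … (24 more)
cycles differ ⇒ inequivalent

no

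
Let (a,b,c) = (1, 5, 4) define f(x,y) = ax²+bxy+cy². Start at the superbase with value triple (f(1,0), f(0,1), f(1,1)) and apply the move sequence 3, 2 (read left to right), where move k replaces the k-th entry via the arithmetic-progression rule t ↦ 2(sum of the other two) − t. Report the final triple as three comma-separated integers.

start (1,4,10) = (f(1,0),f(0,1),f(1,1))
replace slot 3: 2·(1+4) − 10 = 0 → (1,4,0)
replace slot 2: 2·(1+0) − 4 = -2 → (1,-2,0)

1,-2,0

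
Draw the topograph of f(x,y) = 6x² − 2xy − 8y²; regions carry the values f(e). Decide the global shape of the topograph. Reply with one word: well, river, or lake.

D = b²−4ac = (-2)² − 4·6·(-8) = 196
D = 14² is a perfect square ⇒ form factors over ℤ ⇒ lakes

lake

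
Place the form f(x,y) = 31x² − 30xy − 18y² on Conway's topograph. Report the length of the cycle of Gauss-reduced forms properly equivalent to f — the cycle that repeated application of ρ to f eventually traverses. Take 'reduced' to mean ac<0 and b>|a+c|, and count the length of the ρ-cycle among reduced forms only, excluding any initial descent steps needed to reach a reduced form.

D = 3132, ⌊√D⌋ = 55
descent: ρ → (-18,30,31)  [lands on river]
river: ρ → (31,32,-17)
river: ρ → (-17,36,27)
river: ρ → (27,18,-26)
river: ρ → (-26,34,19)
river: ρ → (19,42,-18)
ρ-cycle length = 6 (tail of 1 descent step not counted)

6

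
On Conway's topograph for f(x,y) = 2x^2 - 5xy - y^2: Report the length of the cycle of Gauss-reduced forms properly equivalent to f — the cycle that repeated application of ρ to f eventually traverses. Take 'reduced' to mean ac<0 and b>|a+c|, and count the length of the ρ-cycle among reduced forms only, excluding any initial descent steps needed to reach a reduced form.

D = 33, ⌊√D⌋ = 5
descent: ρ → (-1,5,2)  [lands on river]
river: ρ → (2,3,-3)
river: ρ → (-3,3,2)
river: ρ → (2,5,-1)
ρ-cycle length = 4 (tail of 1 descent step not counted)

4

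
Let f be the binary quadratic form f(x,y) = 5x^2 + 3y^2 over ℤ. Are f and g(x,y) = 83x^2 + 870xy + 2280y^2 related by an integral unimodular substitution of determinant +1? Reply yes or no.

D₁ = -60, D₂ = -60
f: flip: (5,0,3)→(3,0,5)
f: reduced (well bottom): (3,0,5) with a≤c, −a<b≤a
g: translate: b→40 (≡870 mod 166), so (83,870,2280)→(83,40,5)
g: flip: (83,40,5)→(5,-40,83)
g: translate: b→0 (≡-40 mod 10), so (5,-40,83)→(5,0,3)
g: flip: (5,0,3)→(3,0,5)
g: reduced (well bottom): (3,0,5) with a≤c, −a<b≤a
reduced forms (3, 0, 5) vs (3, 0, 5) ⇒ equivalent

yes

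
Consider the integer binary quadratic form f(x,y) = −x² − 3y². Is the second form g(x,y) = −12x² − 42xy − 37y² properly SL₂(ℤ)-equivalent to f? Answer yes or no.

D₁ = -12, D₂ = -12
f is negative-definite; reduce −f:
−f: reduced (well bottom): (1,0,3) with a≤c, −a<b≤a
flip sign back: reduced form of f is (-1,0,-3)
g is negative-definite; reduce −g:
−g: translate: b→-6 (≡42 mod 24), so (12,42,37)→(12,-6,1)
−g: flip: (12,-6,1)→(1,6,12)
−g: translate: b→0 (≡6 mod 2), so (1,6,12)→(1,0,3)
−g: reduced (well bottom): (1,0,3) with a≤c, −a<b≤a
flip sign back: reduced form of g is (-1,0,-3)
reduced forms (-1, 0, -3) vs (-1, 0, -3) ⇒ equivalent

yes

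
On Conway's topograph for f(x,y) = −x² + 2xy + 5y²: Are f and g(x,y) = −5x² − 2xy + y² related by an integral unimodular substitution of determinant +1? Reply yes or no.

D₁ = 24, D₂ = 24
river cycle of f (length 2): (-1, 4, 2), (2, 4, -1)
river cycle of g (length 2): (1, 4, -2), (-2, 4, 1)
cycles differ ⇒ inequivalent

no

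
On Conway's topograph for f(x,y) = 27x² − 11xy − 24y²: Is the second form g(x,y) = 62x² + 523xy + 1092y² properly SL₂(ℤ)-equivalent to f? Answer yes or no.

D₁ = 2713, D₂ = 2713
river cycle of f (length 42): (-24, 11, 27), (27, 43, -8), (-8, 37, 42), (42, 47, -3), (-3, 49, 26), (26, 3, -26), (-26, 49, 3), (3, 47, -42), (-42, 37, 8), (8, 43, -27), … (32 more)
river cycle of g (length 42): (-8, 37, 42), (42, 47, -3), (-3, 49, 26), (26, 3, -26), (-26, 49, 3), (3, 47, -42), (-42, 37, 8), (8, 43, -27), (-27, 11, 24), (24, 37, -14), … (32 more)
cycles coincide ⇒ equivalent

yes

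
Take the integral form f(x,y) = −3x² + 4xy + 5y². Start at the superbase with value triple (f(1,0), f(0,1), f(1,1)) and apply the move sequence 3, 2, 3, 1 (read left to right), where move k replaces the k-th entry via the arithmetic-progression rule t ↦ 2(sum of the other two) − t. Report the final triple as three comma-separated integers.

start (-3,5,6) = (f(1,0),f(0,1),f(1,1))
replace slot 3: 2·((-3)+5) − 6 = -2 → (-3,5,-2)
replace slot 2: 2·((-3)+(-2)) − 5 = -15 → (-3,-15,-2)
replace slot 3: 2·((-3)+(-15)) − (-2) = -34 → (-3,-15,-34)
replace slot 1: 2·((-15)+(-34)) − (-3) = -95 → (-95,-15,-34)

-95,-15,-34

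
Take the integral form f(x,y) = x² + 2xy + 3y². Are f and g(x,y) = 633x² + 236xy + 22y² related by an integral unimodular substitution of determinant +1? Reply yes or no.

D₁ = -8, D₂ = -8
f: translate: b→0 (≡2 mod 2), so (1,2,3)→(1,0,2)
f: reduced (well bottom): (1,0,2) with a≤c, −a<b≤a
g: flip: (633,236,22)→(22,-236,633)
g: translate: b→-16 (≡-236 mod 44), so (22,-236,633)→(22,-16,3)
g: flip: (22,-16,3)→(3,16,22)
g: translate: b→-2 (≡16 mod 6), so (3,16,22)→(3,-2,1)
g: flip: (3,-2,1)→(1,2,3)
g: translate: b→0 (≡2 mod 2), so (1,2,3)→(1,0,2)
g: reduced (well bottom): (1,0,2) with a≤c, −a<b≤a
reduced forms (1, 0, 2) vs (1, 0, 2) ⇒ equivalent

yes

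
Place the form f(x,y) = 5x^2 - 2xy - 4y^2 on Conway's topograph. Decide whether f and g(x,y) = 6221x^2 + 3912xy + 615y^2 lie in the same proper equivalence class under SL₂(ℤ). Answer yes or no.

D₁ = 84, D₂ = 84
river cycle of f (length 6): (-4, 2, 5), (5, 8, -1), (-1, 8, 5), (5, 2, -4), (-4, 6, 3), (3, 6, -4)
river cycle of g (length 6): (3, 6, -4), (-4, 2, 5), (5, 8, -1), (-1, 8, 5), (5, 2, -4), (-4, 6, 3)
cycles coincide ⇒ equivalent

yes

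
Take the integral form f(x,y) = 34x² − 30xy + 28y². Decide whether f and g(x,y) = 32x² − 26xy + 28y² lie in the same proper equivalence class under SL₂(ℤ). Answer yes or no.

D₁ = -2908, D₂ = -2908
f: flip: (34,-30,28)→(28,30,34)
f: translate: b→-26 (≡30 mod 56), so (28,30,34)→(28,-26,32)
f: reduced (well bottom): (28,-26,32) with a≤c, −a<b≤a
g: flip: (32,-26,28)→(28,26,32)
g: reduced (well bottom): (28,26,32) with a≤c, −a<b≤a
reduced forms (28, -26, 32) vs (28, 26, 32) ⇒ inequivalent

no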